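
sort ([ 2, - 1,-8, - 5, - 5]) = [ - 8, - 5, - 5 , - 1,2]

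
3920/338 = 11 + 101/169 = 11.60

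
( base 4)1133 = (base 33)2t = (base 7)164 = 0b1011111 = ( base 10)95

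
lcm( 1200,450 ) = 3600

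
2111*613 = 1294043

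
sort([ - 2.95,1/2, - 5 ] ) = [  -  5, - 2.95,1/2] 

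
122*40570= 4949540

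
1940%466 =76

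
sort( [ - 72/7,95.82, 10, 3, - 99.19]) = [ - 99.19, - 72/7,  3, 10,95.82 ] 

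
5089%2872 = 2217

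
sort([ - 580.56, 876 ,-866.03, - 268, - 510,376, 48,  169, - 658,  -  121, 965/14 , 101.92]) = [ - 866.03, - 658, -580.56, -510, - 268, - 121 , 48, 965/14, 101.92,169,376 , 876]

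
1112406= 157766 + 954640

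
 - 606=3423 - 4029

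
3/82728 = 1/27576 = 0.00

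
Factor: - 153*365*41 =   -  3^2* 5^1*17^1 *41^1*73^1=- 2289645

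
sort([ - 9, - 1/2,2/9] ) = [ - 9,- 1/2 , 2/9 ] 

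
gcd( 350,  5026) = 14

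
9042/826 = 4521/413  =  10.95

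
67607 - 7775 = 59832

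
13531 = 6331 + 7200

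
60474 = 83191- 22717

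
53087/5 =10617  +  2/5 = 10617.40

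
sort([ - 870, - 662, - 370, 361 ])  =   [ - 870, -662, - 370,361 ]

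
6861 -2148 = 4713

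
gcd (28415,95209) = 1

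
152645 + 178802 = 331447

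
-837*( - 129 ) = 107973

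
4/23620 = 1/5905 = 0.00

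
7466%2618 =2230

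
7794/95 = 82+4/95 = 82.04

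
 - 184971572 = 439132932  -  624104504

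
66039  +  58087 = 124126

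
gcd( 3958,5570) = 2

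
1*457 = 457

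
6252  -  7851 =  - 1599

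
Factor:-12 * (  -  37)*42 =18648 = 2^3*3^2*7^1*37^1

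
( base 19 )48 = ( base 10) 84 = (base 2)1010100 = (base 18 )4C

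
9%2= 1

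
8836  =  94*94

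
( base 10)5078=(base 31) 58P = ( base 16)13d6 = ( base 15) 1788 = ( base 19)E15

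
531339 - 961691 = -430352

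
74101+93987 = 168088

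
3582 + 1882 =5464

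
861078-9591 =851487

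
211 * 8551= 1804261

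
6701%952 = 37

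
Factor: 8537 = 8537^1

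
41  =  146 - 105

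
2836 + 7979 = 10815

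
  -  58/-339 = 58/339 = 0.17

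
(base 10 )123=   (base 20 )63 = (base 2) 1111011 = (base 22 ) 5D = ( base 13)96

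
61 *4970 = 303170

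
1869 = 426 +1443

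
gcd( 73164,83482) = 938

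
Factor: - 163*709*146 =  - 16872782 = - 2^1 * 73^1*163^1*709^1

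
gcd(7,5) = 1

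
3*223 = 669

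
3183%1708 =1475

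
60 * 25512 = 1530720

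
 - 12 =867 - 879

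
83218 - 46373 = 36845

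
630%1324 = 630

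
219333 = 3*73111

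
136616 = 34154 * 4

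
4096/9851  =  4096/9851 = 0.42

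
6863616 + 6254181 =13117797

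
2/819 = 2/819 = 0.00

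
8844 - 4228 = 4616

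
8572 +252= 8824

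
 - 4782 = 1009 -5791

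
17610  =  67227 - 49617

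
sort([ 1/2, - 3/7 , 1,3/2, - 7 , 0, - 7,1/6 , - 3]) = [ - 7, - 7, -3, -3/7, 0 , 1/6,  1/2,1 , 3/2]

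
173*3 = 519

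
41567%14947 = 11673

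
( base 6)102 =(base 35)13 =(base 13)2c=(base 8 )46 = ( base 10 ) 38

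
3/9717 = 1/3239 = 0.00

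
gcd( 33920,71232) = 3392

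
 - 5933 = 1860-7793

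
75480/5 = 15096 = 15096.00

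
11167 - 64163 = -52996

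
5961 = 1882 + 4079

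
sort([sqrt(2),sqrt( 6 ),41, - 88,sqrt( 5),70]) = [ - 88,sqrt( 2),sqrt(5),sqrt( 6), 41,70]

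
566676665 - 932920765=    - 366244100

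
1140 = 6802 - 5662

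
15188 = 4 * 3797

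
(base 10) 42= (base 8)52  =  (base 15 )2C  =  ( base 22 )1k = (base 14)30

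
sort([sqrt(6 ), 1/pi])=[ 1/pi, sqrt(6)]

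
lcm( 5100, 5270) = 158100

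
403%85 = 63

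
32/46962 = 16/23481 = 0.00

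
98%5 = 3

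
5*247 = 1235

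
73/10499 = 73/10499 = 0.01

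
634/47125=634/47125 = 0.01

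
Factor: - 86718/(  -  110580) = 2^(  -  1 )*5^ (-1)*19^ ( - 1)*149^1 = 149/190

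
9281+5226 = 14507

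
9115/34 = 268 + 3/34=268.09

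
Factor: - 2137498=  - 2^1*  11^1*97159^1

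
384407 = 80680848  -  80296441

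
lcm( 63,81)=567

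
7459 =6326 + 1133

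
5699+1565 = 7264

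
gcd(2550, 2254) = 2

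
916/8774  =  458/4387= 0.10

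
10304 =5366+4938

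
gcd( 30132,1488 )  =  372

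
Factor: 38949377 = 38949377^1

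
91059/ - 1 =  - 91059/1 = -91059.00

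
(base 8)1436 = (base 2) 1100011110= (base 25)16n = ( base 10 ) 798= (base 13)495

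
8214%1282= 522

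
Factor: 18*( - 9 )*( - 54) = 2^2*3^7  =  8748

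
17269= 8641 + 8628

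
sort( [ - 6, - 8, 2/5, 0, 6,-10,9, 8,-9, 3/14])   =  [- 10,-9 , - 8, - 6,  0, 3/14, 2/5 , 6, 8, 9 ] 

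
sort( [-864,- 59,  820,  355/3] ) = [ - 864, - 59, 355/3,820 ]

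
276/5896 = 69/1474 = 0.05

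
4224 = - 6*( - 704 ) 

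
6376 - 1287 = 5089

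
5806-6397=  - 591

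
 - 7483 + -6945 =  - 14428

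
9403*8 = 75224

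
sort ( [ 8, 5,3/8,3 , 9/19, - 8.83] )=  [ - 8.83, 3/8, 9/19, 3, 5,8]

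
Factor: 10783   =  41^1*263^1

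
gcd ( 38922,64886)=2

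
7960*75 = 597000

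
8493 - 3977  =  4516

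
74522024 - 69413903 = 5108121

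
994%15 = 4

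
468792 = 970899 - 502107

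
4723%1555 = 58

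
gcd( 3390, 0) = 3390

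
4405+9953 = 14358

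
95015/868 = 3065/28 = 109.46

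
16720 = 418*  40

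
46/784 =23/392 = 0.06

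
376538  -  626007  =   - 249469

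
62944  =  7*8992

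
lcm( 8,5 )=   40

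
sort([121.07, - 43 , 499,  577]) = [ - 43, 121.07, 499,577] 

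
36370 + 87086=123456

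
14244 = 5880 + 8364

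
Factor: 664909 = 7^1*43^1 * 47^2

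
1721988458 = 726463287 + 995525171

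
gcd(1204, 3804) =4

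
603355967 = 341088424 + 262267543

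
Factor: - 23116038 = -2^1*3^1*11^1*71^1*4933^1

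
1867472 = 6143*304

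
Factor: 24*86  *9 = 18576 = 2^4*3^3*43^1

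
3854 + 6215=10069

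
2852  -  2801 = 51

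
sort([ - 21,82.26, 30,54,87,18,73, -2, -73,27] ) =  [ - 73,- 21 , - 2, 18,27,30,  54, 73,82.26 , 87 ]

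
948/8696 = 237/2174  =  0.11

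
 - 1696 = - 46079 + 44383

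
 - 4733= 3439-8172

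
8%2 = 0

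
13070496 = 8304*1574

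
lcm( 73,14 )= 1022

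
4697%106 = 33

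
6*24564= 147384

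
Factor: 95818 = 2^1 * 23^1 * 2083^1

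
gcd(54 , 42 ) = 6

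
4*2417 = 9668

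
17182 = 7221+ 9961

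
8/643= 8/643  =  0.01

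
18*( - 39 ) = - 702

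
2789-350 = 2439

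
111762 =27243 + 84519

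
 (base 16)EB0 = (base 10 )3760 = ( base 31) 3S9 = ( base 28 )4m8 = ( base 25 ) 60a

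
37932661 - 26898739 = 11033922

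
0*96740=0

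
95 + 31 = 126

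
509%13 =2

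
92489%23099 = 93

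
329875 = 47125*7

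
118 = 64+54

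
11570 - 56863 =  - 45293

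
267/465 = 89/155 = 0.57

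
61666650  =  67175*918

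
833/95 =8 + 73/95 = 8.77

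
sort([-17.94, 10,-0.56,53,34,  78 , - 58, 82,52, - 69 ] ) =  [-69,-58 ,-17.94 , - 0.56, 10, 34 , 52, 53,78, 82 ]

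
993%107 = 30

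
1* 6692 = 6692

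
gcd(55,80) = 5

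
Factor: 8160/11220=2^3*11^ (-1) = 8/11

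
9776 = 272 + 9504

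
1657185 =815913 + 841272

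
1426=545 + 881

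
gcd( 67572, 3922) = 2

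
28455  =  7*4065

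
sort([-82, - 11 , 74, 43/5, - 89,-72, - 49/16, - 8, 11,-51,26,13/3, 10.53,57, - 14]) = [-89, - 82, - 72,- 51,-14, - 11,  -  8, - 49/16, 13/3,43/5,10.53, 11,26 , 57,74]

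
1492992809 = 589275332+903717477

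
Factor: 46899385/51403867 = 5^1*13^1 * 953^( - 1) * 53939^( - 1)*721529^1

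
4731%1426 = 453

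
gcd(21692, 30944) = 4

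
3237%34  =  7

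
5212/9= 579+ 1/9 = 579.11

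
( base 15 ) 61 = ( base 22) 43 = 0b1011011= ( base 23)3m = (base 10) 91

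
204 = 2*102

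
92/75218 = 46/37609 =0.00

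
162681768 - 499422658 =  - 336740890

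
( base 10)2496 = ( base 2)100111000000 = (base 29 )2S2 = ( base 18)7cc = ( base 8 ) 4700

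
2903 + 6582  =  9485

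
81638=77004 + 4634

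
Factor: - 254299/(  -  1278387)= 3^(  -  2 ) *11^( - 1 )*37^(  -  1 )*349^( - 1 )*254299^1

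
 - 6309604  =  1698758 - 8008362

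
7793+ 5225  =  13018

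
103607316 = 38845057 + 64762259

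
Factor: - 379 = - 379^1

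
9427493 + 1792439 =11219932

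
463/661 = 463/661 = 0.70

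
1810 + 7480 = 9290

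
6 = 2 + 4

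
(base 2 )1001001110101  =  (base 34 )42X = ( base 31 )4SD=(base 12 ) 2899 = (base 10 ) 4725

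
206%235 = 206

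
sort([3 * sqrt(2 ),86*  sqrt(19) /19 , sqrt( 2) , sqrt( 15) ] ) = [sqrt (2) , sqrt (15 ),  3*sqrt( 2),86 * sqrt (19)/19] 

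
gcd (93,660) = 3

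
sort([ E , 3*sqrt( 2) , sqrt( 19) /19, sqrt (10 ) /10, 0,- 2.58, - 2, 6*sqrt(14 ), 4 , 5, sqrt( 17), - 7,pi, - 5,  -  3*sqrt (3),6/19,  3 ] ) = [ - 7, - 3 * sqrt(3), - 5, - 2.58, - 2, 0,sqrt( 19) /19 , 6/19,sqrt (10) /10,E,3 , pi, 4 , sqrt( 17 ),3*sqrt( 2) , 5, 6*sqrt( 14)]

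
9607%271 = 122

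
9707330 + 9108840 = 18816170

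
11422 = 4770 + 6652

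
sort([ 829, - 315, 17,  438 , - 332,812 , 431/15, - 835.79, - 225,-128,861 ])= [ - 835.79, - 332,-315, - 225, - 128, 17, 431/15,  438,  812,829, 861 ]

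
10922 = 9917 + 1005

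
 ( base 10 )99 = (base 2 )1100011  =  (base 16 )63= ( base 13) 78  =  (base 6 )243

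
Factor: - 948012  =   - 2^2 * 3^1*13^1*59^1*103^1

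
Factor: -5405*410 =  - 2^1*5^2 * 23^1*41^1*47^1= - 2216050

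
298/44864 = 149/22432 = 0.01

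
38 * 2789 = 105982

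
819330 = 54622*15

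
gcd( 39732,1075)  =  43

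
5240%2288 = 664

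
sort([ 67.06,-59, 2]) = [  -  59, 2,67.06 ] 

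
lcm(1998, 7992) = 7992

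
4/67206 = 2/33603 = 0.00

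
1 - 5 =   -  4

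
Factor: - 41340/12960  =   - 689/216 = -2^( - 3 )*3^( - 3 ) * 13^1 * 53^1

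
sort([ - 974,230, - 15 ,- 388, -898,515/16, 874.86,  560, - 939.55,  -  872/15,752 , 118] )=[- 974,-939.55, - 898, - 388, - 872/15, - 15,515/16,118,230,560,752,874.86 ] 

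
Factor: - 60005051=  - 73^1*193^1*4259^1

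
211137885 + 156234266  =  367372151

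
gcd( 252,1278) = 18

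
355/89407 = 355/89407 = 0.00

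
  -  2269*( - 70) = 158830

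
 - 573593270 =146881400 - 720474670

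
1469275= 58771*25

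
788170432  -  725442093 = 62728339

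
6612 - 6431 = 181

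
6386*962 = 6143332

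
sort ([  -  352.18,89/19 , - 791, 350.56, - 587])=[ - 791, - 587, - 352.18,  89/19, 350.56]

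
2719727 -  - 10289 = 2730016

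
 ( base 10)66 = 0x42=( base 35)1V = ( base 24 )2I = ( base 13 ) 51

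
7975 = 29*275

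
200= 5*40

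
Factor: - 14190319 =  - 11^1*13^1 *99233^1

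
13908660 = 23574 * 590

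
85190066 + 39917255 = 125107321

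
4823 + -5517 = -694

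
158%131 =27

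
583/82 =583/82 = 7.11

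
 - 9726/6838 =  - 2+1975/3419 = - 1.42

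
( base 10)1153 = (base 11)959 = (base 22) 289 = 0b10010000001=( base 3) 1120201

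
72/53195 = 72/53195   =  0.00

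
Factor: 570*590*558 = 187655400  =  2^3*3^3*5^2*19^1 * 31^1*59^1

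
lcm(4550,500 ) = 45500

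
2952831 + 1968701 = 4921532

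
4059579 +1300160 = 5359739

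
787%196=3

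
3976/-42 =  -284/3=- 94.67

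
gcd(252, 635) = 1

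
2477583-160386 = 2317197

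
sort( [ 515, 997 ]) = [515, 997]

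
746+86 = 832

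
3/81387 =1/27129= 0.00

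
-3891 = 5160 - 9051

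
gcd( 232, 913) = 1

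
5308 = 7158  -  1850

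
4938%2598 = 2340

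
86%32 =22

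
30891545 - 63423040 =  - 32531495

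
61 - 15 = 46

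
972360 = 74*13140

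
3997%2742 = 1255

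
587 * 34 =19958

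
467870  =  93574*5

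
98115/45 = 6541/3 = 2180.33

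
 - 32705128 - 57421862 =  - 90126990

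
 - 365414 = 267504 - 632918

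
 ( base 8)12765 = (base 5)134441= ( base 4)1113311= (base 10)5621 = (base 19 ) FAG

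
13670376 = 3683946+9986430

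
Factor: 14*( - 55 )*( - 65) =2^1*5^2*7^1*11^1*13^1   =  50050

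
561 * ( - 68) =  -  38148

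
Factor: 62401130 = 2^1*5^1* 11^1*19^1*73^1 * 409^1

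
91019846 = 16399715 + 74620131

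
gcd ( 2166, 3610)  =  722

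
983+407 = 1390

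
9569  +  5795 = 15364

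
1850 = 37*50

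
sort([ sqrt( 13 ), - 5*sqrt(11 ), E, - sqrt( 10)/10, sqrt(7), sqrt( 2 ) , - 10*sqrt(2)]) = [ - 5*sqrt( 11 ),  -  10*sqrt( 2 ), - sqrt(10 ) /10, sqrt (2 ), sqrt( 7), E, sqrt( 13) ] 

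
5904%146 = 64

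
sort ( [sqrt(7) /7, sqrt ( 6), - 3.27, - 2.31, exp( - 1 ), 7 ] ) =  [-3.27, - 2.31,exp( - 1), sqrt (7)/7, sqrt( 6),7]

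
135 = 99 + 36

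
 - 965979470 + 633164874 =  - 332814596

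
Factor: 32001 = 3^1*10667^1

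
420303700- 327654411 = 92649289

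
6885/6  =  1147+1/2  =  1147.50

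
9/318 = 3/106  =  0.03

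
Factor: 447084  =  2^2*3^2*11^1*1129^1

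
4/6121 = 4/6121 = 0.00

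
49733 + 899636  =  949369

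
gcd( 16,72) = 8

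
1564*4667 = 7299188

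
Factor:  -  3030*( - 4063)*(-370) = -2^2*3^1*5^2*17^1*37^1*101^1*239^1= - 4555029300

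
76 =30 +46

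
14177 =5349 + 8828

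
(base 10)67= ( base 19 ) 3A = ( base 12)57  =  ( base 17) 3g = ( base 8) 103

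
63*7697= 484911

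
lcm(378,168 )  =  1512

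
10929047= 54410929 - 43481882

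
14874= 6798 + 8076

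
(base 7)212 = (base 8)153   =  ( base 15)72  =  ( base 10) 107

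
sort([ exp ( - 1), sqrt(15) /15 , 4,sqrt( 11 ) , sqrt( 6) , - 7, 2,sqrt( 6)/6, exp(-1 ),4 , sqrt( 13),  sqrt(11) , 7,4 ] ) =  [ - 7, sqrt( 15) /15,exp( - 1), exp(-1 ),sqrt( 6 )/6, 2 , sqrt( 6), sqrt( 11), sqrt( 11), sqrt( 13), 4 , 4, 4,7]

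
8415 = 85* 99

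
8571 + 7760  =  16331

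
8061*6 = 48366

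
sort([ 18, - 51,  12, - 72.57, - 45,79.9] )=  [ - 72.57, - 51, - 45,12,18,79.9 ] 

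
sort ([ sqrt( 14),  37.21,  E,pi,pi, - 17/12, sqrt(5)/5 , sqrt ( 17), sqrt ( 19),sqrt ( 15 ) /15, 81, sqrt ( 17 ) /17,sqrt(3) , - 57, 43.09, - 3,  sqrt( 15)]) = [-57, - 3, - 17/12 , sqrt(17) /17,sqrt(15) /15, sqrt (5 ) /5,sqrt (3),E, pi,  pi,sqrt (14 ),sqrt( 15),sqrt(17 ), sqrt (19), 37.21,43.09, 81 ]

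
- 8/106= - 1  +  49/53 = - 0.08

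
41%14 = 13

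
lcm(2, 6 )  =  6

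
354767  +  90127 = 444894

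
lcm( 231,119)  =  3927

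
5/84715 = 1/16943=0.00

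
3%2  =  1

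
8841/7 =1263=1263.00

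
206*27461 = 5656966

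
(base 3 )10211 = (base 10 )103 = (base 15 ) 6D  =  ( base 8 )147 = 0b1100111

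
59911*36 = 2156796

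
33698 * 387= 13041126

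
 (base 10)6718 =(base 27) 95M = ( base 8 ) 15076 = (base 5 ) 203333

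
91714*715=65575510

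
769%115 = 79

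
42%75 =42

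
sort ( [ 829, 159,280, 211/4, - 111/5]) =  [  -  111/5,  211/4, 159,  280, 829]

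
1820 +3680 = 5500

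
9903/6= 1650 + 1/2 = 1650.50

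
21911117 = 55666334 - 33755217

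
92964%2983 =491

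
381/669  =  127/223 = 0.57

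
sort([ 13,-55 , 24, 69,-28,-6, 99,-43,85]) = [ - 55, - 43,- 28, -6, 13, 24, 69, 85, 99]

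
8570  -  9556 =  - 986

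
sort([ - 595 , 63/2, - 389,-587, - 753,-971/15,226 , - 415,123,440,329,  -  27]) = [-753  , - 595,-587, - 415,  -  389, - 971/15, - 27, 63/2,123 , 226, 329,440]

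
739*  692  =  511388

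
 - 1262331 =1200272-2462603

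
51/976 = 51/976=0.05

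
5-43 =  - 38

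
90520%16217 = 9435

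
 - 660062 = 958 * (-689)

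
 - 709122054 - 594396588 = -1303518642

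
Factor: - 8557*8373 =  - 3^1 * 43^1*199^1*2791^1=- 71647761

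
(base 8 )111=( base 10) 73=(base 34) 25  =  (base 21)3A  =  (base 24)31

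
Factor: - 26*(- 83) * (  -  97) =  - 2^1*13^1*83^1*97^1= -  209326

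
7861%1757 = 833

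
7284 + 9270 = 16554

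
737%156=113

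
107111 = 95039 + 12072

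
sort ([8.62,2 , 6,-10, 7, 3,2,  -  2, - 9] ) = [-10, - 9,- 2, 2, 2 , 3, 6, 7, 8.62] 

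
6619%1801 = 1216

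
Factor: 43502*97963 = 2^1*163^1*601^1*21751^1 = 4261586426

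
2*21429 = 42858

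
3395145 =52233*65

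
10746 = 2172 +8574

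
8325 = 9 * 925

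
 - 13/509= - 1 + 496/509 = - 0.03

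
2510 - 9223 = -6713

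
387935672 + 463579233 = 851514905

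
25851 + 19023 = 44874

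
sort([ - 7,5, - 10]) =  [-10, - 7,5] 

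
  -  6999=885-7884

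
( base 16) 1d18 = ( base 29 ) 8OO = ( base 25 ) bmn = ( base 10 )7448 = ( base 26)b0c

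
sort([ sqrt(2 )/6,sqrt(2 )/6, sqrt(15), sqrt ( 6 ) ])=[ sqrt(2)/6,sqrt( 2)/6, sqrt( 6), sqrt( 15 ) ] 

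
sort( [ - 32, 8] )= [ - 32,8 ] 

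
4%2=0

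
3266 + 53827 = 57093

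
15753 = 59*267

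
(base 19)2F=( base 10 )53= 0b110101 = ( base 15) 38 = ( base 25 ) 23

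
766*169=129454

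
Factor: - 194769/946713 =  - 201/977 = - 3^1*67^1*977^( -1)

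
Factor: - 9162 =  - 2^1  *3^2 * 509^1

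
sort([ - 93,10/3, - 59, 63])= [  -  93,-59,10/3, 63 ]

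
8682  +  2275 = 10957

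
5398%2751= 2647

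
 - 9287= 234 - 9521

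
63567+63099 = 126666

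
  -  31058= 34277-65335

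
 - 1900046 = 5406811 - 7306857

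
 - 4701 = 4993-9694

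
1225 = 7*175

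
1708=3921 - 2213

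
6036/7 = 6036/7= 862.29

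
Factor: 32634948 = 2^2*3^1 * 211^1*12889^1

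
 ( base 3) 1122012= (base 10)1193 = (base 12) 835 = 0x4A9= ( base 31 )17F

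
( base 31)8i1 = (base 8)20067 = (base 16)2037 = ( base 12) 4933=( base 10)8247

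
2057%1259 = 798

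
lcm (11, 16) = 176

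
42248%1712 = 1160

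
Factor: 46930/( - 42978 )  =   - 3^( - 1 ) * 5^1*19^1*29^( - 1)  =  - 95/87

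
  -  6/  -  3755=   6/3755 = 0.00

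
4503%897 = 18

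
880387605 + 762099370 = 1642486975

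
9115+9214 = 18329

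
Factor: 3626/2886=49/39 = 3^ ( - 1 )*7^2*13^(-1)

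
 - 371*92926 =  - 34475546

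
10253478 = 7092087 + 3161391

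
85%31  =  23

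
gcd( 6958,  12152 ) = 98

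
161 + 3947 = 4108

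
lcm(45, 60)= 180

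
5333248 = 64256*83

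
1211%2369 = 1211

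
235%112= 11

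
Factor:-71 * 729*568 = -29399112 = -2^3*3^6*71^2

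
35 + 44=79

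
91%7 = 0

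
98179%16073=1741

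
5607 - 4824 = 783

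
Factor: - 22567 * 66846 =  - 1508513682 = - 2^1*3^1 *13^1 *857^1 *22567^1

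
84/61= 1+23/61  =  1.38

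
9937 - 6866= 3071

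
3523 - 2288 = 1235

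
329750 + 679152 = 1008902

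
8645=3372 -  - 5273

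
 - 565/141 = -5 + 140/141= - 4.01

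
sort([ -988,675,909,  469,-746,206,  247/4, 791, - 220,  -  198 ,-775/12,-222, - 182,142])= [ - 988 , - 746, - 222, - 220,-198,- 182, - 775/12,247/4, 142, 206 , 469,675,791, 909 ]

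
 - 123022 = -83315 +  - 39707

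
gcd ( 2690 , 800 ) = 10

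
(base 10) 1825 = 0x721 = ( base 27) 2dg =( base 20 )4B5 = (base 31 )1rr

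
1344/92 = 14 + 14/23 = 14.61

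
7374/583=12 + 378/583 = 12.65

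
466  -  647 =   -  181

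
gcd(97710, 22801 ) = 1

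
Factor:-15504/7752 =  - 2^1 = - 2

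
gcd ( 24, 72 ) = 24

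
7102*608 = 4318016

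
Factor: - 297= - 3^3*11^1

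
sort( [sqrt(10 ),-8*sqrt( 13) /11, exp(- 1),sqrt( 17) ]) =[ - 8*sqrt ( 13 ) /11 , exp (-1),sqrt ( 10 ), sqrt(17 ) ] 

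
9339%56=43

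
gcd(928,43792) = 16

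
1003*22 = 22066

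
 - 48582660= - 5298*9170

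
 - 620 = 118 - 738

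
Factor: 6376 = 2^3 * 797^1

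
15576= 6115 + 9461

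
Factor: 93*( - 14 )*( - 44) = 2^3*3^1*7^1*11^1*31^1=57288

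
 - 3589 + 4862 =1273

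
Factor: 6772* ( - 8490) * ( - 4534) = 260679065520  =  2^4*3^1*5^1*283^1*1693^1* 2267^1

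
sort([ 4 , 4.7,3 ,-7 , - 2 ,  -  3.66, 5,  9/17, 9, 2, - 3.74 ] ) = [ - 7,-3.74, -3.66, - 2,9/17,2, 3,4, 4.7, 5, 9]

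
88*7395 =650760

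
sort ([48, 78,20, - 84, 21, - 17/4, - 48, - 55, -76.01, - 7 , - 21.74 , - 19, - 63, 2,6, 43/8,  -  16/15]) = [ - 84, - 76.01, - 63,-55, - 48, - 21.74,-19, - 7, - 17/4,  -  16/15,  2, 43/8, 6, 20,  21, 48 , 78]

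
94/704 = 47/352 = 0.13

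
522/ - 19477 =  - 522/19477  =  - 0.03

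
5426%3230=2196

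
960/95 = 10 + 2/19 =10.11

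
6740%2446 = 1848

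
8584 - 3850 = 4734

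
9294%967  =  591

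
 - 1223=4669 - 5892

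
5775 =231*25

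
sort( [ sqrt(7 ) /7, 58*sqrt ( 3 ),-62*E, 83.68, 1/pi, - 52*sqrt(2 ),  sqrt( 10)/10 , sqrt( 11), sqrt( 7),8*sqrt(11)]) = [  -  62*E,  -  52 * sqrt (2), sqrt( 10) /10 , 1/pi, sqrt( 7) /7, sqrt(7 ) , sqrt( 11) , 8*sqrt (11 ), 83.68, 58*sqrt ( 3)]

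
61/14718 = 61/14718 = 0.00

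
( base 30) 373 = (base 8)5541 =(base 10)2913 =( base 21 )6cf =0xb61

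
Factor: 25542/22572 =43/38 = 2^( - 1)*19^(  -  1 )*43^1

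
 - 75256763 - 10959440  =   - 86216203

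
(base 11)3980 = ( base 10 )5170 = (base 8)12062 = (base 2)1010000110010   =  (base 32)51i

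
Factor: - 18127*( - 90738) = 2^1*3^2*71^2*18127^1  =  1644807726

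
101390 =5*20278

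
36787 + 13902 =50689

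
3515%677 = 130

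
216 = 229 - 13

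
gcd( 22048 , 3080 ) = 8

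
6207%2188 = 1831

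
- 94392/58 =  - 47196/29 = -  1627.45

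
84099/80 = 1051  +  19/80 = 1051.24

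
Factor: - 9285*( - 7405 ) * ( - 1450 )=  - 99695366250  =  -2^1*3^1 * 5^4*29^1*619^1*1481^1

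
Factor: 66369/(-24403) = -3^1 * 23^( - 1)*1061^( - 1) * 22123^1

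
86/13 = 6 + 8/13 = 6.62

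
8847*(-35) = -309645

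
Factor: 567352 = 2^3*70919^1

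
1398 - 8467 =-7069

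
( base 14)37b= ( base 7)2014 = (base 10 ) 697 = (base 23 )177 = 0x2b9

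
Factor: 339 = 3^1*113^1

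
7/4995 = 7/4995 = 0.00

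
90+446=536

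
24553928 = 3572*6874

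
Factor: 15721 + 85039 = 2^3 *5^1*11^1*229^1 = 100760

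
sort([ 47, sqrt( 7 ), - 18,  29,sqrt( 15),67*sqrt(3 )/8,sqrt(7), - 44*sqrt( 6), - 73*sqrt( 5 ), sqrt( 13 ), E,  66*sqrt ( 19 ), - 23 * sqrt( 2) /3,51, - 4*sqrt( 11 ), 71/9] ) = [ - 73*sqrt( 5 ), - 44*sqrt( 6) , - 18, - 4*sqrt( 11), - 23*sqrt(2 )/3,sqrt( 7),sqrt ( 7), E, sqrt( 13 ),sqrt( 15),71/9, 67*sqrt( 3 ) /8, 29, 47,51,66*sqrt ( 19) ] 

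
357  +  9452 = 9809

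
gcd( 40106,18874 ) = 2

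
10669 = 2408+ 8261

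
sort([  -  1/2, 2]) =[ - 1/2, 2 ] 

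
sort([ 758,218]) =[218,758]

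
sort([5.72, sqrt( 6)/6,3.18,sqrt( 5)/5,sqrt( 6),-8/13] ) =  [ - 8/13, sqrt( 6 ) /6,sqrt( 5)/5,  sqrt( 6), 3.18,5.72 ]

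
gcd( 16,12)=4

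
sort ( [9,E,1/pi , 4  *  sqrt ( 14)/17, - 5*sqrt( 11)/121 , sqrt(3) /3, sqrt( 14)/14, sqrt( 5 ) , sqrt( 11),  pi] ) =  [-5*sqrt( 11)/121,  sqrt( 14 ) /14, 1/pi,sqrt( 3)/3,4*sqrt( 14)/17 , sqrt( 5), E,  pi, sqrt(11), 9] 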